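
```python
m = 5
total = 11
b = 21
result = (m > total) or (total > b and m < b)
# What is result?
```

Answer: False

Derivation:
Trace (tracking result):
m = 5  # -> m = 5
total = 11  # -> total = 11
b = 21  # -> b = 21
result = m > total or (total > b and m < b)  # -> result = False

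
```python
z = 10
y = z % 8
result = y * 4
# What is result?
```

Trace (tracking result):
z = 10  # -> z = 10
y = z % 8  # -> y = 2
result = y * 4  # -> result = 8

Answer: 8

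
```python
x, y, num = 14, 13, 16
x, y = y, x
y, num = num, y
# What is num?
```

Trace (tracking num):
x, y, num = (14, 13, 16)  # -> x = 14, y = 13, num = 16
x, y = (y, x)  # -> x = 13, y = 14
y, num = (num, y)  # -> y = 16, num = 14

Answer: 14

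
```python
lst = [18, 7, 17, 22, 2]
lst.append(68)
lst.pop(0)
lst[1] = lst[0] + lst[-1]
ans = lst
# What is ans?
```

Answer: [7, 75, 22, 2, 68]

Derivation:
Trace (tracking ans):
lst = [18, 7, 17, 22, 2]  # -> lst = [18, 7, 17, 22, 2]
lst.append(68)  # -> lst = [18, 7, 17, 22, 2, 68]
lst.pop(0)  # -> lst = [7, 17, 22, 2, 68]
lst[1] = lst[0] + lst[-1]  # -> lst = [7, 75, 22, 2, 68]
ans = lst  # -> ans = [7, 75, 22, 2, 68]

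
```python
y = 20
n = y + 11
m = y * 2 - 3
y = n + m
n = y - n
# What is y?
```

Answer: 68

Derivation:
Trace (tracking y):
y = 20  # -> y = 20
n = y + 11  # -> n = 31
m = y * 2 - 3  # -> m = 37
y = n + m  # -> y = 68
n = y - n  # -> n = 37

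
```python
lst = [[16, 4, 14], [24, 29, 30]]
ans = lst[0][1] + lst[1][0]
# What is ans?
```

Trace (tracking ans):
lst = [[16, 4, 14], [24, 29, 30]]  # -> lst = [[16, 4, 14], [24, 29, 30]]
ans = lst[0][1] + lst[1][0]  # -> ans = 28

Answer: 28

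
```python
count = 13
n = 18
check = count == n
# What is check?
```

Trace (tracking check):
count = 13  # -> count = 13
n = 18  # -> n = 18
check = count == n  # -> check = False

Answer: False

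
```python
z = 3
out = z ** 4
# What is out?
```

Answer: 81

Derivation:
Trace (tracking out):
z = 3  # -> z = 3
out = z ** 4  # -> out = 81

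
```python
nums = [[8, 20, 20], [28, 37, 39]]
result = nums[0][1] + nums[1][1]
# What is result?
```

Trace (tracking result):
nums = [[8, 20, 20], [28, 37, 39]]  # -> nums = [[8, 20, 20], [28, 37, 39]]
result = nums[0][1] + nums[1][1]  # -> result = 57

Answer: 57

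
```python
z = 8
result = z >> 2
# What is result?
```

Answer: 2

Derivation:
Trace (tracking result):
z = 8  # -> z = 8
result = z >> 2  # -> result = 2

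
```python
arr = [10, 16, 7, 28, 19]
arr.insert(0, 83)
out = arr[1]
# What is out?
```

Answer: 10

Derivation:
Trace (tracking out):
arr = [10, 16, 7, 28, 19]  # -> arr = [10, 16, 7, 28, 19]
arr.insert(0, 83)  # -> arr = [83, 10, 16, 7, 28, 19]
out = arr[1]  # -> out = 10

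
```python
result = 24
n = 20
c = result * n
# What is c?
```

Answer: 480

Derivation:
Trace (tracking c):
result = 24  # -> result = 24
n = 20  # -> n = 20
c = result * n  # -> c = 480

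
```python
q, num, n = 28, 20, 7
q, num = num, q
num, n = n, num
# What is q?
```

Trace (tracking q):
q, num, n = (28, 20, 7)  # -> q = 28, num = 20, n = 7
q, num = (num, q)  # -> q = 20, num = 28
num, n = (n, num)  # -> num = 7, n = 28

Answer: 20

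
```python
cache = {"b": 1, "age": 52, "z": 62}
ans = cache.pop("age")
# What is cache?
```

Answer: {'b': 1, 'z': 62}

Derivation:
Trace (tracking cache):
cache = {'b': 1, 'age': 52, 'z': 62}  # -> cache = {'b': 1, 'age': 52, 'z': 62}
ans = cache.pop('age')  # -> ans = 52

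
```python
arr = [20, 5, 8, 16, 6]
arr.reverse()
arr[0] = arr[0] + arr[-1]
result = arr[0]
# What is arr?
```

Answer: [26, 16, 8, 5, 20]

Derivation:
Trace (tracking arr):
arr = [20, 5, 8, 16, 6]  # -> arr = [20, 5, 8, 16, 6]
arr.reverse()  # -> arr = [6, 16, 8, 5, 20]
arr[0] = arr[0] + arr[-1]  # -> arr = [26, 16, 8, 5, 20]
result = arr[0]  # -> result = 26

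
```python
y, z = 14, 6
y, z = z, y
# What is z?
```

Answer: 14

Derivation:
Trace (tracking z):
y, z = (14, 6)  # -> y = 14, z = 6
y, z = (z, y)  # -> y = 6, z = 14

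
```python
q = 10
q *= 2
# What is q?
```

Trace (tracking q):
q = 10  # -> q = 10
q *= 2  # -> q = 20

Answer: 20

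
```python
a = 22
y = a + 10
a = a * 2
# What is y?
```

Answer: 32

Derivation:
Trace (tracking y):
a = 22  # -> a = 22
y = a + 10  # -> y = 32
a = a * 2  # -> a = 44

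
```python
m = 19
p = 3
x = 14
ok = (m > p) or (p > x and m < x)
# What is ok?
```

Answer: True

Derivation:
Trace (tracking ok):
m = 19  # -> m = 19
p = 3  # -> p = 3
x = 14  # -> x = 14
ok = m > p or (p > x and m < x)  # -> ok = True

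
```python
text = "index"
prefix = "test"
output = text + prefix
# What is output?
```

Trace (tracking output):
text = 'index'  # -> text = 'index'
prefix = 'test'  # -> prefix = 'test'
output = text + prefix  # -> output = 'indextest'

Answer: 'indextest'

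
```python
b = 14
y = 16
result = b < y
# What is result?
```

Answer: True

Derivation:
Trace (tracking result):
b = 14  # -> b = 14
y = 16  # -> y = 16
result = b < y  # -> result = True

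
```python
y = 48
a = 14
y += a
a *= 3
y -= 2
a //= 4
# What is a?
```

Answer: 10

Derivation:
Trace (tracking a):
y = 48  # -> y = 48
a = 14  # -> a = 14
y += a  # -> y = 62
a *= 3  # -> a = 42
y -= 2  # -> y = 60
a //= 4  # -> a = 10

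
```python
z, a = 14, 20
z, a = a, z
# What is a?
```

Trace (tracking a):
z, a = (14, 20)  # -> z = 14, a = 20
z, a = (a, z)  # -> z = 20, a = 14

Answer: 14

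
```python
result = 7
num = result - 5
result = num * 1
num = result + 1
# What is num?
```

Trace (tracking num):
result = 7  # -> result = 7
num = result - 5  # -> num = 2
result = num * 1  # -> result = 2
num = result + 1  # -> num = 3

Answer: 3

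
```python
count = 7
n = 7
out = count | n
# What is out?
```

Answer: 7

Derivation:
Trace (tracking out):
count = 7  # -> count = 7
n = 7  # -> n = 7
out = count | n  # -> out = 7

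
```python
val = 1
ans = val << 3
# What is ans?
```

Answer: 8

Derivation:
Trace (tracking ans):
val = 1  # -> val = 1
ans = val << 3  # -> ans = 8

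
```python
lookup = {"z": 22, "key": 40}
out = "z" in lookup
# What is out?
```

Answer: True

Derivation:
Trace (tracking out):
lookup = {'z': 22, 'key': 40}  # -> lookup = {'z': 22, 'key': 40}
out = 'z' in lookup  # -> out = True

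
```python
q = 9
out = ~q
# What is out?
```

Answer: -10

Derivation:
Trace (tracking out):
q = 9  # -> q = 9
out = ~q  # -> out = -10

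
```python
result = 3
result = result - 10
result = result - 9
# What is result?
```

Trace (tracking result):
result = 3  # -> result = 3
result = result - 10  # -> result = -7
result = result - 9  # -> result = -16

Answer: -16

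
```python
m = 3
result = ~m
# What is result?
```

Answer: -4

Derivation:
Trace (tracking result):
m = 3  # -> m = 3
result = ~m  # -> result = -4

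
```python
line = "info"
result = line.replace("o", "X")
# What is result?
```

Trace (tracking result):
line = 'info'  # -> line = 'info'
result = line.replace('o', 'X')  # -> result = 'infX'

Answer: 'infX'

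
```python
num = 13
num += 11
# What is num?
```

Trace (tracking num):
num = 13  # -> num = 13
num += 11  # -> num = 24

Answer: 24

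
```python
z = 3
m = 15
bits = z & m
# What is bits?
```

Trace (tracking bits):
z = 3  # -> z = 3
m = 15  # -> m = 15
bits = z & m  # -> bits = 3

Answer: 3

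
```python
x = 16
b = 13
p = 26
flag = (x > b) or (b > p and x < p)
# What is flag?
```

Trace (tracking flag):
x = 16  # -> x = 16
b = 13  # -> b = 13
p = 26  # -> p = 26
flag = x > b or (b > p and x < p)  # -> flag = True

Answer: True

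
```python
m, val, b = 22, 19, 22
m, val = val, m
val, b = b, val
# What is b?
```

Answer: 22

Derivation:
Trace (tracking b):
m, val, b = (22, 19, 22)  # -> m = 22, val = 19, b = 22
m, val = (val, m)  # -> m = 19, val = 22
val, b = (b, val)  # -> val = 22, b = 22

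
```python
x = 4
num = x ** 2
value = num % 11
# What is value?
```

Answer: 5

Derivation:
Trace (tracking value):
x = 4  # -> x = 4
num = x ** 2  # -> num = 16
value = num % 11  # -> value = 5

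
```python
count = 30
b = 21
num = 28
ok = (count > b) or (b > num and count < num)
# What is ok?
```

Trace (tracking ok):
count = 30  # -> count = 30
b = 21  # -> b = 21
num = 28  # -> num = 28
ok = count > b or (b > num and count < num)  # -> ok = True

Answer: True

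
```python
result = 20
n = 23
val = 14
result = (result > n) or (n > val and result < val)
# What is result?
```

Trace (tracking result):
result = 20  # -> result = 20
n = 23  # -> n = 23
val = 14  # -> val = 14
result = result > n or (n > val and result < val)  # -> result = False

Answer: False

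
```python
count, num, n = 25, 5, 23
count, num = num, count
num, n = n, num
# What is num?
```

Trace (tracking num):
count, num, n = (25, 5, 23)  # -> count = 25, num = 5, n = 23
count, num = (num, count)  # -> count = 5, num = 25
num, n = (n, num)  # -> num = 23, n = 25

Answer: 23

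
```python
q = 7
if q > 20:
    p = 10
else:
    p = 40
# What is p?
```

Answer: 40

Derivation:
Trace (tracking p):
q = 7  # -> q = 7
if q > 20:  # condition is False
else:
    p = 40  # -> p = 40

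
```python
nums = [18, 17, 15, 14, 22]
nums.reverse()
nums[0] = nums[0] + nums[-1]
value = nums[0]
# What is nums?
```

Trace (tracking nums):
nums = [18, 17, 15, 14, 22]  # -> nums = [18, 17, 15, 14, 22]
nums.reverse()  # -> nums = [22, 14, 15, 17, 18]
nums[0] = nums[0] + nums[-1]  # -> nums = [40, 14, 15, 17, 18]
value = nums[0]  # -> value = 40

Answer: [40, 14, 15, 17, 18]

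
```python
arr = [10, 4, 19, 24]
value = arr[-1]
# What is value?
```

Answer: 24

Derivation:
Trace (tracking value):
arr = [10, 4, 19, 24]  # -> arr = [10, 4, 19, 24]
value = arr[-1]  # -> value = 24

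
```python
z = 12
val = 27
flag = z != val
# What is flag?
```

Trace (tracking flag):
z = 12  # -> z = 12
val = 27  # -> val = 27
flag = z != val  # -> flag = True

Answer: True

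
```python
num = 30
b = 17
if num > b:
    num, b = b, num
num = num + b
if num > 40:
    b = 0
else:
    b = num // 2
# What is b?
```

Answer: 0

Derivation:
Trace (tracking b):
num = 30  # -> num = 30
b = 17  # -> b = 17
if num > b:  # condition is True
    num, b = (b, num)  # -> num = 17, b = 30
num = num + b  # -> num = 47
if num > 40:  # condition is True
    b = 0  # -> b = 0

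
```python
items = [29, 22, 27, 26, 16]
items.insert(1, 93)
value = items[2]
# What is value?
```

Answer: 22

Derivation:
Trace (tracking value):
items = [29, 22, 27, 26, 16]  # -> items = [29, 22, 27, 26, 16]
items.insert(1, 93)  # -> items = [29, 93, 22, 27, 26, 16]
value = items[2]  # -> value = 22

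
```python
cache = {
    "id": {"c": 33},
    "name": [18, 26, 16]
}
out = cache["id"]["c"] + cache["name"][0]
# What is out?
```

Answer: 51

Derivation:
Trace (tracking out):
cache = {'id': {'c': 33}, 'name': [18, 26, 16]}  # -> cache = {'id': {'c': 33}, 'name': [18, 26, 16]}
out = cache['id']['c'] + cache['name'][0]  # -> out = 51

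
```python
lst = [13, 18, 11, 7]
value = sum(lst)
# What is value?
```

Answer: 49

Derivation:
Trace (tracking value):
lst = [13, 18, 11, 7]  # -> lst = [13, 18, 11, 7]
value = sum(lst)  # -> value = 49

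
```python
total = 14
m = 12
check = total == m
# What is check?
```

Answer: False

Derivation:
Trace (tracking check):
total = 14  # -> total = 14
m = 12  # -> m = 12
check = total == m  # -> check = False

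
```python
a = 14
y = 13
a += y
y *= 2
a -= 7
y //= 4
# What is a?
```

Trace (tracking a):
a = 14  # -> a = 14
y = 13  # -> y = 13
a += y  # -> a = 27
y *= 2  # -> y = 26
a -= 7  # -> a = 20
y //= 4  # -> y = 6

Answer: 20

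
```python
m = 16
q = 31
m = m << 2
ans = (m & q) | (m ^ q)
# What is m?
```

Trace (tracking m):
m = 16  # -> m = 16
q = 31  # -> q = 31
m = m << 2  # -> m = 64
ans = m & q | m ^ q  # -> ans = 95

Answer: 64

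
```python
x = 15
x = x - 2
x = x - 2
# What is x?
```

Trace (tracking x):
x = 15  # -> x = 15
x = x - 2  # -> x = 13
x = x - 2  # -> x = 11

Answer: 11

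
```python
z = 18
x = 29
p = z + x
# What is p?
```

Trace (tracking p):
z = 18  # -> z = 18
x = 29  # -> x = 29
p = z + x  # -> p = 47

Answer: 47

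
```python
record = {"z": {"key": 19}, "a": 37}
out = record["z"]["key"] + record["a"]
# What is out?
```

Answer: 56

Derivation:
Trace (tracking out):
record = {'z': {'key': 19}, 'a': 37}  # -> record = {'z': {'key': 19}, 'a': 37}
out = record['z']['key'] + record['a']  # -> out = 56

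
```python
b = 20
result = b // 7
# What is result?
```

Answer: 2

Derivation:
Trace (tracking result):
b = 20  # -> b = 20
result = b // 7  # -> result = 2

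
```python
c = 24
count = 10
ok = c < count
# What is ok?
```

Answer: False

Derivation:
Trace (tracking ok):
c = 24  # -> c = 24
count = 10  # -> count = 10
ok = c < count  # -> ok = False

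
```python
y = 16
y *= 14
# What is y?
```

Answer: 224

Derivation:
Trace (tracking y):
y = 16  # -> y = 16
y *= 14  # -> y = 224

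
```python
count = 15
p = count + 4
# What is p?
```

Trace (tracking p):
count = 15  # -> count = 15
p = count + 4  # -> p = 19

Answer: 19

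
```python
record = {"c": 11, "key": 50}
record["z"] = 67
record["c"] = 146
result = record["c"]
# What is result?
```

Trace (tracking result):
record = {'c': 11, 'key': 50}  # -> record = {'c': 11, 'key': 50}
record['z'] = 67  # -> record = {'c': 11, 'key': 50, 'z': 67}
record['c'] = 146  # -> record = {'c': 146, 'key': 50, 'z': 67}
result = record['c']  # -> result = 146

Answer: 146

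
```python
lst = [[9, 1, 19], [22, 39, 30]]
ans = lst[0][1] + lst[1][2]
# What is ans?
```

Answer: 31

Derivation:
Trace (tracking ans):
lst = [[9, 1, 19], [22, 39, 30]]  # -> lst = [[9, 1, 19], [22, 39, 30]]
ans = lst[0][1] + lst[1][2]  # -> ans = 31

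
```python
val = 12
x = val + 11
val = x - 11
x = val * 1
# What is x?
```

Answer: 12

Derivation:
Trace (tracking x):
val = 12  # -> val = 12
x = val + 11  # -> x = 23
val = x - 11  # -> val = 12
x = val * 1  # -> x = 12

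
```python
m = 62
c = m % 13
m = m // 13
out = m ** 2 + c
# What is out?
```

Answer: 26

Derivation:
Trace (tracking out):
m = 62  # -> m = 62
c = m % 13  # -> c = 10
m = m // 13  # -> m = 4
out = m ** 2 + c  # -> out = 26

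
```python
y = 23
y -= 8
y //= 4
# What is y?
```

Answer: 3

Derivation:
Trace (tracking y):
y = 23  # -> y = 23
y -= 8  # -> y = 15
y //= 4  # -> y = 3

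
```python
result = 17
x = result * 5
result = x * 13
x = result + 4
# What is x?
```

Answer: 1109

Derivation:
Trace (tracking x):
result = 17  # -> result = 17
x = result * 5  # -> x = 85
result = x * 13  # -> result = 1105
x = result + 4  # -> x = 1109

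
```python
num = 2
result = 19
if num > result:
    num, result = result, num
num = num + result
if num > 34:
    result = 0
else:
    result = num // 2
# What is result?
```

Trace (tracking result):
num = 2  # -> num = 2
result = 19  # -> result = 19
if num > result:  # condition is False
num = num + result  # -> num = 21
if num > 34:  # condition is False
else:
    result = num // 2  # -> result = 10

Answer: 10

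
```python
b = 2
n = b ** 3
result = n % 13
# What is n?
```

Answer: 8

Derivation:
Trace (tracking n):
b = 2  # -> b = 2
n = b ** 3  # -> n = 8
result = n % 13  # -> result = 8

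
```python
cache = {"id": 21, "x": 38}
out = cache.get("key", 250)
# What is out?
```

Answer: 250

Derivation:
Trace (tracking out):
cache = {'id': 21, 'x': 38}  # -> cache = {'id': 21, 'x': 38}
out = cache.get('key', 250)  # -> out = 250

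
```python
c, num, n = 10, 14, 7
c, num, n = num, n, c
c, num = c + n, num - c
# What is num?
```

Answer: -7

Derivation:
Trace (tracking num):
c, num, n = (10, 14, 7)  # -> c = 10, num = 14, n = 7
c, num, n = (num, n, c)  # -> c = 14, num = 7, n = 10
c, num = (c + n, num - c)  # -> c = 24, num = -7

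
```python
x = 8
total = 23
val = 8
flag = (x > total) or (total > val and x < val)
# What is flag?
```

Trace (tracking flag):
x = 8  # -> x = 8
total = 23  # -> total = 23
val = 8  # -> val = 8
flag = x > total or (total > val and x < val)  # -> flag = False

Answer: False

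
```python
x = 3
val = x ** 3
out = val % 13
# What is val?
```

Trace (tracking val):
x = 3  # -> x = 3
val = x ** 3  # -> val = 27
out = val % 13  # -> out = 1

Answer: 27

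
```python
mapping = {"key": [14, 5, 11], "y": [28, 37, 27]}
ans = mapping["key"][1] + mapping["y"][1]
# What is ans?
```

Answer: 42

Derivation:
Trace (tracking ans):
mapping = {'key': [14, 5, 11], 'y': [28, 37, 27]}  # -> mapping = {'key': [14, 5, 11], 'y': [28, 37, 27]}
ans = mapping['key'][1] + mapping['y'][1]  # -> ans = 42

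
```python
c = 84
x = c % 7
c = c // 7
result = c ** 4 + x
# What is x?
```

Trace (tracking x):
c = 84  # -> c = 84
x = c % 7  # -> x = 0
c = c // 7  # -> c = 12
result = c ** 4 + x  # -> result = 20736

Answer: 0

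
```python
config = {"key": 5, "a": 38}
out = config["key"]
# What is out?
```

Answer: 5

Derivation:
Trace (tracking out):
config = {'key': 5, 'a': 38}  # -> config = {'key': 5, 'a': 38}
out = config['key']  # -> out = 5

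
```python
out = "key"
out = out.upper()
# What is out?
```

Answer: 'KEY'

Derivation:
Trace (tracking out):
out = 'key'  # -> out = 'key'
out = out.upper()  # -> out = 'KEY'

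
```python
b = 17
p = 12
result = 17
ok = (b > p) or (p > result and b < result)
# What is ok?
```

Trace (tracking ok):
b = 17  # -> b = 17
p = 12  # -> p = 12
result = 17  # -> result = 17
ok = b > p or (p > result and b < result)  # -> ok = True

Answer: True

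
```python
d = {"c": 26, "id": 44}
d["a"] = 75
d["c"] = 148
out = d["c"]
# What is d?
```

Answer: {'c': 148, 'id': 44, 'a': 75}

Derivation:
Trace (tracking d):
d = {'c': 26, 'id': 44}  # -> d = {'c': 26, 'id': 44}
d['a'] = 75  # -> d = {'c': 26, 'id': 44, 'a': 75}
d['c'] = 148  # -> d = {'c': 148, 'id': 44, 'a': 75}
out = d['c']  # -> out = 148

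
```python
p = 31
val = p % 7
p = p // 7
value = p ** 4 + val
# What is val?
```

Trace (tracking val):
p = 31  # -> p = 31
val = p % 7  # -> val = 3
p = p // 7  # -> p = 4
value = p ** 4 + val  # -> value = 259

Answer: 3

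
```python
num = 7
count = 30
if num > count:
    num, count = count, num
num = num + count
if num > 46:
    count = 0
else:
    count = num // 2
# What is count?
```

Answer: 18

Derivation:
Trace (tracking count):
num = 7  # -> num = 7
count = 30  # -> count = 30
if num > count:  # condition is False
num = num + count  # -> num = 37
if num > 46:  # condition is False
else:
    count = num // 2  # -> count = 18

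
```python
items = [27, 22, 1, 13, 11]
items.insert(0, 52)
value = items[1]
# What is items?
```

Trace (tracking items):
items = [27, 22, 1, 13, 11]  # -> items = [27, 22, 1, 13, 11]
items.insert(0, 52)  # -> items = [52, 27, 22, 1, 13, 11]
value = items[1]  # -> value = 27

Answer: [52, 27, 22, 1, 13, 11]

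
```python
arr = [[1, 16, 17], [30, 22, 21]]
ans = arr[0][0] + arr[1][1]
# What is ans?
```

Answer: 23

Derivation:
Trace (tracking ans):
arr = [[1, 16, 17], [30, 22, 21]]  # -> arr = [[1, 16, 17], [30, 22, 21]]
ans = arr[0][0] + arr[1][1]  # -> ans = 23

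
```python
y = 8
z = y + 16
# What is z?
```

Trace (tracking z):
y = 8  # -> y = 8
z = y + 16  # -> z = 24

Answer: 24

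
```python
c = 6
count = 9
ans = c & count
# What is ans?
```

Trace (tracking ans):
c = 6  # -> c = 6
count = 9  # -> count = 9
ans = c & count  # -> ans = 0

Answer: 0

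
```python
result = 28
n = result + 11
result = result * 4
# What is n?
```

Trace (tracking n):
result = 28  # -> result = 28
n = result + 11  # -> n = 39
result = result * 4  # -> result = 112

Answer: 39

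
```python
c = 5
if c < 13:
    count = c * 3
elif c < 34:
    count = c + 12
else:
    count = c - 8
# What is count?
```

Trace (tracking count):
c = 5  # -> c = 5
if c < 13:  # condition is True
    count = c * 3  # -> count = 15

Answer: 15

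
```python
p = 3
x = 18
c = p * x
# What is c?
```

Answer: 54

Derivation:
Trace (tracking c):
p = 3  # -> p = 3
x = 18  # -> x = 18
c = p * x  # -> c = 54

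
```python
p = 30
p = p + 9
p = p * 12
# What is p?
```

Answer: 468

Derivation:
Trace (tracking p):
p = 30  # -> p = 30
p = p + 9  # -> p = 39
p = p * 12  # -> p = 468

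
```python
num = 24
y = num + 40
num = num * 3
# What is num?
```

Trace (tracking num):
num = 24  # -> num = 24
y = num + 40  # -> y = 64
num = num * 3  # -> num = 72

Answer: 72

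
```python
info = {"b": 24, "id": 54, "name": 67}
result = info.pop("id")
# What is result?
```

Trace (tracking result):
info = {'b': 24, 'id': 54, 'name': 67}  # -> info = {'b': 24, 'id': 54, 'name': 67}
result = info.pop('id')  # -> result = 54

Answer: 54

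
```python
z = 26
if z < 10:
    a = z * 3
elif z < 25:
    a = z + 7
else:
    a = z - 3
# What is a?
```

Trace (tracking a):
z = 26  # -> z = 26
if z < 10:  # condition is False
elif z < 25:  # condition is False
else:
    a = z - 3  # -> a = 23

Answer: 23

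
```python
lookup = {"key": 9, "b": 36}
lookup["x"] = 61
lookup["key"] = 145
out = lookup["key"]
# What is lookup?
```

Answer: {'key': 145, 'b': 36, 'x': 61}

Derivation:
Trace (tracking lookup):
lookup = {'key': 9, 'b': 36}  # -> lookup = {'key': 9, 'b': 36}
lookup['x'] = 61  # -> lookup = {'key': 9, 'b': 36, 'x': 61}
lookup['key'] = 145  # -> lookup = {'key': 145, 'b': 36, 'x': 61}
out = lookup['key']  # -> out = 145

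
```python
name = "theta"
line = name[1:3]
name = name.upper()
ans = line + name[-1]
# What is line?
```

Trace (tracking line):
name = 'theta'  # -> name = 'theta'
line = name[1:3]  # -> line = 'he'
name = name.upper()  # -> name = 'THETA'
ans = line + name[-1]  # -> ans = 'heA'

Answer: 'he'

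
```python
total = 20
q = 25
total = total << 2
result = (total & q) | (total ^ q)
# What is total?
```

Answer: 80

Derivation:
Trace (tracking total):
total = 20  # -> total = 20
q = 25  # -> q = 25
total = total << 2  # -> total = 80
result = total & q | total ^ q  # -> result = 89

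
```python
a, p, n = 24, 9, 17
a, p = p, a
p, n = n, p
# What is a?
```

Trace (tracking a):
a, p, n = (24, 9, 17)  # -> a = 24, p = 9, n = 17
a, p = (p, a)  # -> a = 9, p = 24
p, n = (n, p)  # -> p = 17, n = 24

Answer: 9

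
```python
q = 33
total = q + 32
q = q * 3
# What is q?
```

Trace (tracking q):
q = 33  # -> q = 33
total = q + 32  # -> total = 65
q = q * 3  # -> q = 99

Answer: 99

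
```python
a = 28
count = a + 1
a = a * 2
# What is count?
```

Trace (tracking count):
a = 28  # -> a = 28
count = a + 1  # -> count = 29
a = a * 2  # -> a = 56

Answer: 29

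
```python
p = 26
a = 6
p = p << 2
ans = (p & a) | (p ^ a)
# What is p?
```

Answer: 104

Derivation:
Trace (tracking p):
p = 26  # -> p = 26
a = 6  # -> a = 6
p = p << 2  # -> p = 104
ans = p & a | p ^ a  # -> ans = 110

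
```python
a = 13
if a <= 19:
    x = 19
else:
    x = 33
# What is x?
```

Answer: 19

Derivation:
Trace (tracking x):
a = 13  # -> a = 13
if a <= 19:  # condition is True
    x = 19  # -> x = 19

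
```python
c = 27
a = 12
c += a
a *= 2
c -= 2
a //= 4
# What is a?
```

Answer: 6

Derivation:
Trace (tracking a):
c = 27  # -> c = 27
a = 12  # -> a = 12
c += a  # -> c = 39
a *= 2  # -> a = 24
c -= 2  # -> c = 37
a //= 4  # -> a = 6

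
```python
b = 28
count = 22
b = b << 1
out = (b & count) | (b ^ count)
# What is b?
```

Answer: 56

Derivation:
Trace (tracking b):
b = 28  # -> b = 28
count = 22  # -> count = 22
b = b << 1  # -> b = 56
out = b & count | b ^ count  # -> out = 62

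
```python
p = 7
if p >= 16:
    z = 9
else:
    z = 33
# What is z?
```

Trace (tracking z):
p = 7  # -> p = 7
if p >= 16:  # condition is False
else:
    z = 33  # -> z = 33

Answer: 33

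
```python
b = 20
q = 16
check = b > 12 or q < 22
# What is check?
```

Answer: True

Derivation:
Trace (tracking check):
b = 20  # -> b = 20
q = 16  # -> q = 16
check = b > 12 or q < 22  # -> check = True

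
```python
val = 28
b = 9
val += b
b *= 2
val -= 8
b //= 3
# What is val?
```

Trace (tracking val):
val = 28  # -> val = 28
b = 9  # -> b = 9
val += b  # -> val = 37
b *= 2  # -> b = 18
val -= 8  # -> val = 29
b //= 3  # -> b = 6

Answer: 29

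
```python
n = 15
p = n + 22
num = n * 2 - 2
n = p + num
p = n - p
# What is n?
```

Trace (tracking n):
n = 15  # -> n = 15
p = n + 22  # -> p = 37
num = n * 2 - 2  # -> num = 28
n = p + num  # -> n = 65
p = n - p  # -> p = 28

Answer: 65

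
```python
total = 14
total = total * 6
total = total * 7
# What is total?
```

Trace (tracking total):
total = 14  # -> total = 14
total = total * 6  # -> total = 84
total = total * 7  # -> total = 588

Answer: 588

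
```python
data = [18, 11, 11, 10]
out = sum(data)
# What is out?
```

Answer: 50

Derivation:
Trace (tracking out):
data = [18, 11, 11, 10]  # -> data = [18, 11, 11, 10]
out = sum(data)  # -> out = 50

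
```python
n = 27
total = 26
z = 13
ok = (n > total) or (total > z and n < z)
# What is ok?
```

Answer: True

Derivation:
Trace (tracking ok):
n = 27  # -> n = 27
total = 26  # -> total = 26
z = 13  # -> z = 13
ok = n > total or (total > z and n < z)  # -> ok = True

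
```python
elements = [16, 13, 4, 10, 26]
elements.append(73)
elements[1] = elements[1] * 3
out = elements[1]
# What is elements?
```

Trace (tracking elements):
elements = [16, 13, 4, 10, 26]  # -> elements = [16, 13, 4, 10, 26]
elements.append(73)  # -> elements = [16, 13, 4, 10, 26, 73]
elements[1] = elements[1] * 3  # -> elements = [16, 39, 4, 10, 26, 73]
out = elements[1]  # -> out = 39

Answer: [16, 39, 4, 10, 26, 73]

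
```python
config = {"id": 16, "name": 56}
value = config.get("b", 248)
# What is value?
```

Trace (tracking value):
config = {'id': 16, 'name': 56}  # -> config = {'id': 16, 'name': 56}
value = config.get('b', 248)  # -> value = 248

Answer: 248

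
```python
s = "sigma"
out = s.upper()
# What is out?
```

Trace (tracking out):
s = 'sigma'  # -> s = 'sigma'
out = s.upper()  # -> out = 'SIGMA'

Answer: 'SIGMA'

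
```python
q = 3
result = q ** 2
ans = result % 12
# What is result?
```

Trace (tracking result):
q = 3  # -> q = 3
result = q ** 2  # -> result = 9
ans = result % 12  # -> ans = 9

Answer: 9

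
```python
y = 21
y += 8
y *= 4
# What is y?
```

Answer: 116

Derivation:
Trace (tracking y):
y = 21  # -> y = 21
y += 8  # -> y = 29
y *= 4  # -> y = 116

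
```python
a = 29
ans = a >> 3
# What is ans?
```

Trace (tracking ans):
a = 29  # -> a = 29
ans = a >> 3  # -> ans = 3

Answer: 3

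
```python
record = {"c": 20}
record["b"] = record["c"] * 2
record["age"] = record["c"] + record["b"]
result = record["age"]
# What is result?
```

Answer: 60

Derivation:
Trace (tracking result):
record = {'c': 20}  # -> record = {'c': 20}
record['b'] = record['c'] * 2  # -> record = {'c': 20, 'b': 40}
record['age'] = record['c'] + record['b']  # -> record = {'c': 20, 'b': 40, 'age': 60}
result = record['age']  # -> result = 60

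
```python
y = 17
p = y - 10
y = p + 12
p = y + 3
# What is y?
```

Answer: 19

Derivation:
Trace (tracking y):
y = 17  # -> y = 17
p = y - 10  # -> p = 7
y = p + 12  # -> y = 19
p = y + 3  # -> p = 22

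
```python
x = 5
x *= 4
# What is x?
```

Answer: 20

Derivation:
Trace (tracking x):
x = 5  # -> x = 5
x *= 4  # -> x = 20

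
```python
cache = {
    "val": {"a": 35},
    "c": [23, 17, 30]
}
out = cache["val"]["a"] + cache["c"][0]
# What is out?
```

Trace (tracking out):
cache = {'val': {'a': 35}, 'c': [23, 17, 30]}  # -> cache = {'val': {'a': 35}, 'c': [23, 17, 30]}
out = cache['val']['a'] + cache['c'][0]  # -> out = 58

Answer: 58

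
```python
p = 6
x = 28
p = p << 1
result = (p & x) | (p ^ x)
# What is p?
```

Trace (tracking p):
p = 6  # -> p = 6
x = 28  # -> x = 28
p = p << 1  # -> p = 12
result = p & x | p ^ x  # -> result = 28

Answer: 12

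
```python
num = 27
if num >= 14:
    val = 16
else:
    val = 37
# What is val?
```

Trace (tracking val):
num = 27  # -> num = 27
if num >= 14:  # condition is True
    val = 16  # -> val = 16

Answer: 16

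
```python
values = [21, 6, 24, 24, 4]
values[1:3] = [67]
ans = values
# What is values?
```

Answer: [21, 67, 24, 4]

Derivation:
Trace (tracking values):
values = [21, 6, 24, 24, 4]  # -> values = [21, 6, 24, 24, 4]
values[1:3] = [67]  # -> values = [21, 67, 24, 4]
ans = values  # -> ans = [21, 67, 24, 4]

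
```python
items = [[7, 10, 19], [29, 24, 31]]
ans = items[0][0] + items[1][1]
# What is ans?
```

Trace (tracking ans):
items = [[7, 10, 19], [29, 24, 31]]  # -> items = [[7, 10, 19], [29, 24, 31]]
ans = items[0][0] + items[1][1]  # -> ans = 31

Answer: 31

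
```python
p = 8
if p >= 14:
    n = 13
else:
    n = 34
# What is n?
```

Answer: 34

Derivation:
Trace (tracking n):
p = 8  # -> p = 8
if p >= 14:  # condition is False
else:
    n = 34  # -> n = 34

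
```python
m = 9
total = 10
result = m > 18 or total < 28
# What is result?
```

Answer: True

Derivation:
Trace (tracking result):
m = 9  # -> m = 9
total = 10  # -> total = 10
result = m > 18 or total < 28  # -> result = True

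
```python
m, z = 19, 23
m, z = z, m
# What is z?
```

Answer: 19

Derivation:
Trace (tracking z):
m, z = (19, 23)  # -> m = 19, z = 23
m, z = (z, m)  # -> m = 23, z = 19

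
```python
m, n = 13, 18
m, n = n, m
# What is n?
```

Answer: 13

Derivation:
Trace (tracking n):
m, n = (13, 18)  # -> m = 13, n = 18
m, n = (n, m)  # -> m = 18, n = 13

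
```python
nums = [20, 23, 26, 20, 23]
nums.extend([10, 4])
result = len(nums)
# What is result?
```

Trace (tracking result):
nums = [20, 23, 26, 20, 23]  # -> nums = [20, 23, 26, 20, 23]
nums.extend([10, 4])  # -> nums = [20, 23, 26, 20, 23, 10, 4]
result = len(nums)  # -> result = 7

Answer: 7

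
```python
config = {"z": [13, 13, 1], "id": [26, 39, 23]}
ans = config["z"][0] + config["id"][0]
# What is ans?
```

Trace (tracking ans):
config = {'z': [13, 13, 1], 'id': [26, 39, 23]}  # -> config = {'z': [13, 13, 1], 'id': [26, 39, 23]}
ans = config['z'][0] + config['id'][0]  # -> ans = 39

Answer: 39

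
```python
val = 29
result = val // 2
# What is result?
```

Trace (tracking result):
val = 29  # -> val = 29
result = val // 2  # -> result = 14

Answer: 14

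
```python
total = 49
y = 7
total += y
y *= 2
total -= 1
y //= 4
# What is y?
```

Trace (tracking y):
total = 49  # -> total = 49
y = 7  # -> y = 7
total += y  # -> total = 56
y *= 2  # -> y = 14
total -= 1  # -> total = 55
y //= 4  # -> y = 3

Answer: 3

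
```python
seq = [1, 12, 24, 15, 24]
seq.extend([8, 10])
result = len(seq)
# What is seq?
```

Answer: [1, 12, 24, 15, 24, 8, 10]

Derivation:
Trace (tracking seq):
seq = [1, 12, 24, 15, 24]  # -> seq = [1, 12, 24, 15, 24]
seq.extend([8, 10])  # -> seq = [1, 12, 24, 15, 24, 8, 10]
result = len(seq)  # -> result = 7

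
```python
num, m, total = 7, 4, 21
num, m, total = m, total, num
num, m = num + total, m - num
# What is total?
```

Trace (tracking total):
num, m, total = (7, 4, 21)  # -> num = 7, m = 4, total = 21
num, m, total = (m, total, num)  # -> num = 4, m = 21, total = 7
num, m = (num + total, m - num)  # -> num = 11, m = 17

Answer: 7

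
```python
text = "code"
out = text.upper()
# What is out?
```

Answer: 'CODE'

Derivation:
Trace (tracking out):
text = 'code'  # -> text = 'code'
out = text.upper()  # -> out = 'CODE'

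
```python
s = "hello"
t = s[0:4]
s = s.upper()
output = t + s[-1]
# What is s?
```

Answer: 'HELLO'

Derivation:
Trace (tracking s):
s = 'hello'  # -> s = 'hello'
t = s[0:4]  # -> t = 'hell'
s = s.upper()  # -> s = 'HELLO'
output = t + s[-1]  # -> output = 'hellO'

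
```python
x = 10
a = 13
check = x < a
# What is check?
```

Answer: True

Derivation:
Trace (tracking check):
x = 10  # -> x = 10
a = 13  # -> a = 13
check = x < a  # -> check = True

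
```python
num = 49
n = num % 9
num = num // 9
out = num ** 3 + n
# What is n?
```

Answer: 4

Derivation:
Trace (tracking n):
num = 49  # -> num = 49
n = num % 9  # -> n = 4
num = num // 9  # -> num = 5
out = num ** 3 + n  # -> out = 129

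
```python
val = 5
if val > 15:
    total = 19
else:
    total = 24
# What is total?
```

Trace (tracking total):
val = 5  # -> val = 5
if val > 15:  # condition is False
else:
    total = 24  # -> total = 24

Answer: 24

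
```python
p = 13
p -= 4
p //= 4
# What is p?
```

Trace (tracking p):
p = 13  # -> p = 13
p -= 4  # -> p = 9
p //= 4  # -> p = 2

Answer: 2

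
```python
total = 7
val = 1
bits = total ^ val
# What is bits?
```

Answer: 6

Derivation:
Trace (tracking bits):
total = 7  # -> total = 7
val = 1  # -> val = 1
bits = total ^ val  # -> bits = 6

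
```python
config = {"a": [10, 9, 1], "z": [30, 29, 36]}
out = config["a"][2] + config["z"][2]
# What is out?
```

Answer: 37

Derivation:
Trace (tracking out):
config = {'a': [10, 9, 1], 'z': [30, 29, 36]}  # -> config = {'a': [10, 9, 1], 'z': [30, 29, 36]}
out = config['a'][2] + config['z'][2]  # -> out = 37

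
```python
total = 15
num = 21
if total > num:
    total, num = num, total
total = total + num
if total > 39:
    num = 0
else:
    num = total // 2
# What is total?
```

Answer: 36

Derivation:
Trace (tracking total):
total = 15  # -> total = 15
num = 21  # -> num = 21
if total > num:  # condition is False
total = total + num  # -> total = 36
if total > 39:  # condition is False
else:
    num = total // 2  # -> num = 18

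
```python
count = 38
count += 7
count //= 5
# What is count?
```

Trace (tracking count):
count = 38  # -> count = 38
count += 7  # -> count = 45
count //= 5  # -> count = 9

Answer: 9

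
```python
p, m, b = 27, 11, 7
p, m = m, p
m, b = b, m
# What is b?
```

Answer: 27

Derivation:
Trace (tracking b):
p, m, b = (27, 11, 7)  # -> p = 27, m = 11, b = 7
p, m = (m, p)  # -> p = 11, m = 27
m, b = (b, m)  # -> m = 7, b = 27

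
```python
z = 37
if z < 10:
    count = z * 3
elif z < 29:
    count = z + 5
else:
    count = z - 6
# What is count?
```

Answer: 31

Derivation:
Trace (tracking count):
z = 37  # -> z = 37
if z < 10:  # condition is False
elif z < 29:  # condition is False
else:
    count = z - 6  # -> count = 31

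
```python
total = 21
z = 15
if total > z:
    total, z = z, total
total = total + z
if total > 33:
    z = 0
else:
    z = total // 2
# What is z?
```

Trace (tracking z):
total = 21  # -> total = 21
z = 15  # -> z = 15
if total > z:  # condition is True
    total, z = (z, total)  # -> total = 15, z = 21
total = total + z  # -> total = 36
if total > 33:  # condition is True
    z = 0  # -> z = 0

Answer: 0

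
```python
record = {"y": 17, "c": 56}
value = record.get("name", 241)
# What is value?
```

Trace (tracking value):
record = {'y': 17, 'c': 56}  # -> record = {'y': 17, 'c': 56}
value = record.get('name', 241)  # -> value = 241

Answer: 241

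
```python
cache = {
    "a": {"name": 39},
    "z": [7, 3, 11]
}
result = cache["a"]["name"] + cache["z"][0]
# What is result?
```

Answer: 46

Derivation:
Trace (tracking result):
cache = {'a': {'name': 39}, 'z': [7, 3, 11]}  # -> cache = {'a': {'name': 39}, 'z': [7, 3, 11]}
result = cache['a']['name'] + cache['z'][0]  # -> result = 46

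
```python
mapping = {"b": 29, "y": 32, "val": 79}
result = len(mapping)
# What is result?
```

Trace (tracking result):
mapping = {'b': 29, 'y': 32, 'val': 79}  # -> mapping = {'b': 29, 'y': 32, 'val': 79}
result = len(mapping)  # -> result = 3

Answer: 3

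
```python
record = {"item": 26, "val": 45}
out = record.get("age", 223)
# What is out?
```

Answer: 223

Derivation:
Trace (tracking out):
record = {'item': 26, 'val': 45}  # -> record = {'item': 26, 'val': 45}
out = record.get('age', 223)  # -> out = 223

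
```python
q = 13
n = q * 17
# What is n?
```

Trace (tracking n):
q = 13  # -> q = 13
n = q * 17  # -> n = 221

Answer: 221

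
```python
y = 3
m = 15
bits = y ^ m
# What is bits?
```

Trace (tracking bits):
y = 3  # -> y = 3
m = 15  # -> m = 15
bits = y ^ m  # -> bits = 12

Answer: 12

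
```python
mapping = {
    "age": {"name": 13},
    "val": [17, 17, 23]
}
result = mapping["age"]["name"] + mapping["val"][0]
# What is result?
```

Answer: 30

Derivation:
Trace (tracking result):
mapping = {'age': {'name': 13}, 'val': [17, 17, 23]}  # -> mapping = {'age': {'name': 13}, 'val': [17, 17, 23]}
result = mapping['age']['name'] + mapping['val'][0]  # -> result = 30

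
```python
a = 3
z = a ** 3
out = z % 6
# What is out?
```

Answer: 3

Derivation:
Trace (tracking out):
a = 3  # -> a = 3
z = a ** 3  # -> z = 27
out = z % 6  # -> out = 3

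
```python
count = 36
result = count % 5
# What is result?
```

Trace (tracking result):
count = 36  # -> count = 36
result = count % 5  # -> result = 1

Answer: 1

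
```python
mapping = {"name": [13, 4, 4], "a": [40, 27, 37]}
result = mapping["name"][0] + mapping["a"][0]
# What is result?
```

Answer: 53

Derivation:
Trace (tracking result):
mapping = {'name': [13, 4, 4], 'a': [40, 27, 37]}  # -> mapping = {'name': [13, 4, 4], 'a': [40, 27, 37]}
result = mapping['name'][0] + mapping['a'][0]  # -> result = 53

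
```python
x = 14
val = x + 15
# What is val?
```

Trace (tracking val):
x = 14  # -> x = 14
val = x + 15  # -> val = 29

Answer: 29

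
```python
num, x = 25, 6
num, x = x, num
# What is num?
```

Trace (tracking num):
num, x = (25, 6)  # -> num = 25, x = 6
num, x = (x, num)  # -> num = 6, x = 25

Answer: 6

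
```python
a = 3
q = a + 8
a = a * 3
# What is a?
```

Trace (tracking a):
a = 3  # -> a = 3
q = a + 8  # -> q = 11
a = a * 3  # -> a = 9

Answer: 9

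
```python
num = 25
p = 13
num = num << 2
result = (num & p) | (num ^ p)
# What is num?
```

Answer: 100

Derivation:
Trace (tracking num):
num = 25  # -> num = 25
p = 13  # -> p = 13
num = num << 2  # -> num = 100
result = num & p | num ^ p  # -> result = 109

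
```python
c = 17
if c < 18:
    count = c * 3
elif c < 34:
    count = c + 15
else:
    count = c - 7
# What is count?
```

Answer: 51

Derivation:
Trace (tracking count):
c = 17  # -> c = 17
if c < 18:  # condition is True
    count = c * 3  # -> count = 51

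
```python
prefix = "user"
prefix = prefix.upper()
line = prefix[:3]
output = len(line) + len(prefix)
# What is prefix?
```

Answer: 'USER'

Derivation:
Trace (tracking prefix):
prefix = 'user'  # -> prefix = 'user'
prefix = prefix.upper()  # -> prefix = 'USER'
line = prefix[:3]  # -> line = 'USE'
output = len(line) + len(prefix)  # -> output = 7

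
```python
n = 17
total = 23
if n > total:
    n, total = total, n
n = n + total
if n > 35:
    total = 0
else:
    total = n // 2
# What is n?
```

Answer: 40

Derivation:
Trace (tracking n):
n = 17  # -> n = 17
total = 23  # -> total = 23
if n > total:  # condition is False
n = n + total  # -> n = 40
if n > 35:  # condition is True
    total = 0  # -> total = 0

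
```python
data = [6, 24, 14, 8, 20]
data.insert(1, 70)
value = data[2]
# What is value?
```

Answer: 24

Derivation:
Trace (tracking value):
data = [6, 24, 14, 8, 20]  # -> data = [6, 24, 14, 8, 20]
data.insert(1, 70)  # -> data = [6, 70, 24, 14, 8, 20]
value = data[2]  # -> value = 24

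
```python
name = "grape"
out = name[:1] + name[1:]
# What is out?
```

Trace (tracking out):
name = 'grape'  # -> name = 'grape'
out = name[:1] + name[1:]  # -> out = 'grape'

Answer: 'grape'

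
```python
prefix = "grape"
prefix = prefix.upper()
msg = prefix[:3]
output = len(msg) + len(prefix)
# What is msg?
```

Trace (tracking msg):
prefix = 'grape'  # -> prefix = 'grape'
prefix = prefix.upper()  # -> prefix = 'GRAPE'
msg = prefix[:3]  # -> msg = 'GRA'
output = len(msg) + len(prefix)  # -> output = 8

Answer: 'GRA'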